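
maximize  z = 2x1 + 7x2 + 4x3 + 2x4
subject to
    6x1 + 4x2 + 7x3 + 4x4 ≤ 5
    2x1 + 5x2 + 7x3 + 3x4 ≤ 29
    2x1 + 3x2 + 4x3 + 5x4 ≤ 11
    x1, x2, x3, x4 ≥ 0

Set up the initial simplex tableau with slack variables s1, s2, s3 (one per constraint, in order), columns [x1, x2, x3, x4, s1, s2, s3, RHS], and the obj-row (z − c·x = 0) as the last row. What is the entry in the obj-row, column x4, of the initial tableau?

The obj-row carries the negated objective coefficients: the x4 entry is -2.

-2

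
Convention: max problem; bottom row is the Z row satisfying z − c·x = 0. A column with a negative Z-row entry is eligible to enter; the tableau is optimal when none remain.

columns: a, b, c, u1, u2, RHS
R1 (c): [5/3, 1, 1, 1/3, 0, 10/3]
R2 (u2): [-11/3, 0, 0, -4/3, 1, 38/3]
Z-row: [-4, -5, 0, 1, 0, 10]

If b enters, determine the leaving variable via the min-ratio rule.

c

Column b entries and ratios — c: (10/3)/1 = 10/3; u2: 0 ≤ 0, skip.
Smallest ratio is 10/3 in the row of c, so c leaves.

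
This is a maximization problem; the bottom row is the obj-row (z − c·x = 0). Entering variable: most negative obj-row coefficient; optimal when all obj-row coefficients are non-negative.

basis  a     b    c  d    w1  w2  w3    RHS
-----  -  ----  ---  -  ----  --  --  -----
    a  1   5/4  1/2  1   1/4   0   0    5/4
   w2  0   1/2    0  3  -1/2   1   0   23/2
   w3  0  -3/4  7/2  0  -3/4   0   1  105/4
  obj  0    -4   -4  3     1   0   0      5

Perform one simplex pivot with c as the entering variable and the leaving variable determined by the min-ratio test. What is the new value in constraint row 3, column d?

Ratio test on column c — row 1: (5/4)/(1/2) = 5/2; row 2: entry 0 ≤ 0; row 3: (105/4)/(7/2) = 15/2. Minimum is 5/2 at row 1 (a leaves); pivot element 1/2.
Divide row 1 by 1/2; eliminate column c from the other rows.
Row 3 update in column d: 0 − (7/2)·2 = -7.

-7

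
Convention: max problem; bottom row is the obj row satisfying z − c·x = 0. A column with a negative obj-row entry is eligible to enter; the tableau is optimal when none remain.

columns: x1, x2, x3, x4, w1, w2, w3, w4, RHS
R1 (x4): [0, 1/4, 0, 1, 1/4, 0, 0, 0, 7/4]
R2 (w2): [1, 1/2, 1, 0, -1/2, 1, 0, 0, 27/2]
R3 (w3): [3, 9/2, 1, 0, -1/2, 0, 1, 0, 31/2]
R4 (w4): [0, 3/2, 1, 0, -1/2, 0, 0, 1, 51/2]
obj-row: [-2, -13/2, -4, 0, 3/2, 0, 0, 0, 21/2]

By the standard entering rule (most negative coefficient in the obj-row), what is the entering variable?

x2

Negative obj-row entries: x1: -2, x2: -13/2, x3: -4.
The most negative is -13/2 in column x2, so x2 enters.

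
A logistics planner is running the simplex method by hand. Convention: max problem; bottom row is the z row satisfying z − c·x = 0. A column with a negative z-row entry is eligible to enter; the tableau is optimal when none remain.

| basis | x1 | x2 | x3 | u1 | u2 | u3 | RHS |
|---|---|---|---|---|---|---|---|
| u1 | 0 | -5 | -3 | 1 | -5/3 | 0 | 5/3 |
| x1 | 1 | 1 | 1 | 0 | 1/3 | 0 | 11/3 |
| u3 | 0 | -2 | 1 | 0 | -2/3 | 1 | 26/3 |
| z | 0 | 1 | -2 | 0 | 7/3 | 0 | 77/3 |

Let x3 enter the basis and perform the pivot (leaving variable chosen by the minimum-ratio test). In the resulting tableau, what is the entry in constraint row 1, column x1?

3

Ratio test on column x3 — row 1: entry -3 ≤ 0; row 2: (11/3)/1 = 11/3; row 3: (26/3)/1 = 26/3. Minimum is 11/3 at row 2 (x1 leaves); pivot element 1.
Divide row 2 by 1; eliminate column x3 from the other rows.
Row 1 update in column x1: 0 − (-3)·1 = 3.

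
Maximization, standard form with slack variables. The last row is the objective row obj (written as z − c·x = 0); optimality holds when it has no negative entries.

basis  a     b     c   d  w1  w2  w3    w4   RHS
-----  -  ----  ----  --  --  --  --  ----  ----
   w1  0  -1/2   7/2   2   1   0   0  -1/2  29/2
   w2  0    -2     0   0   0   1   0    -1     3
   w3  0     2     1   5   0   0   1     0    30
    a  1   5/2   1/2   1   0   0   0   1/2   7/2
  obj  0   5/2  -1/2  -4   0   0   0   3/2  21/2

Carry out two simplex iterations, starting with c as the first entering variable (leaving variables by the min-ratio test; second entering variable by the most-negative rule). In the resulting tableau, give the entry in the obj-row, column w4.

Ratio test on column c — row 1: (29/2)/(7/2) = 29/7; row 2: entry 0 ≤ 0; row 3: 30/1 = 30; row 4: (7/2)/(1/2) = 7. Minimum is 29/7 at row 1 (w1 leaves); pivot element 7/2.
Divide row 1 by 7/2; eliminate column c from the other rows.
Second iteration: most negative obj-row entry is -26/7 in column d, so d enters.
Ratio test on column d — row 1: (29/7)/(4/7) = 29/4; row 2: entry 0 ≤ 0; row 3: (181/7)/(31/7) = 181/31; row 4: (10/7)/(5/7) = 2. Minimum is 2 at row 4 (a leaves); pivot element 5/7.
Divide row 4 by 5/7; eliminate column d from the other rows.
After both pivots, the entry at the obj-row, column w4 is 22/5.

22/5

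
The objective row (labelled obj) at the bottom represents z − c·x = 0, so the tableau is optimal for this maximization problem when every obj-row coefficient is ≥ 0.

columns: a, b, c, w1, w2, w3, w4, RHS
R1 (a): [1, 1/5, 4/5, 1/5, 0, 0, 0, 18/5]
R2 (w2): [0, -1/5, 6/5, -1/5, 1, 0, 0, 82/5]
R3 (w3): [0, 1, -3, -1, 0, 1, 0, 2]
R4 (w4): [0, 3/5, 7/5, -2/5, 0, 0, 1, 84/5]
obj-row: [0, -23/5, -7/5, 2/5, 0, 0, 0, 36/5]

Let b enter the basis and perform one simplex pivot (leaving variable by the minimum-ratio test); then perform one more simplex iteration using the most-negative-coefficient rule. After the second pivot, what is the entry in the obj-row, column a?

76/7

Ratio test on column b — row 1: (18/5)/(1/5) = 18; row 2: entry -1/5 ≤ 0; row 3: 2/1 = 2; row 4: (84/5)/(3/5) = 28. Minimum is 2 at row 3 (w3 leaves); pivot element 1.
Divide row 3 by 1; eliminate column b from the other rows.
Second iteration: most negative obj-row entry is -76/5 in column c, so c enters.
Ratio test on column c — row 1: (16/5)/(7/5) = 16/7; row 2: (84/5)/(3/5) = 28; row 3: entry -3 ≤ 0; row 4: (78/5)/(16/5) = 39/8. Minimum is 16/7 at row 1 (a leaves); pivot element 7/5.
Divide row 1 by 7/5; eliminate column c from the other rows.
After both pivots, the entry at the obj-row, column a is 76/7.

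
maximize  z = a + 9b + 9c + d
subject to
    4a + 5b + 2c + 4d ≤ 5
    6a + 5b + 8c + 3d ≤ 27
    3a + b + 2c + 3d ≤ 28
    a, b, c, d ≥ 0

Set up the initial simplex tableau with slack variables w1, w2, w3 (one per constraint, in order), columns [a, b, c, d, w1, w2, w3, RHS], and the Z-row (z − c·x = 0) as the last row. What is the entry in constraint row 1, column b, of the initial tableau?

5

Constraint 1 has coefficient 5 on b.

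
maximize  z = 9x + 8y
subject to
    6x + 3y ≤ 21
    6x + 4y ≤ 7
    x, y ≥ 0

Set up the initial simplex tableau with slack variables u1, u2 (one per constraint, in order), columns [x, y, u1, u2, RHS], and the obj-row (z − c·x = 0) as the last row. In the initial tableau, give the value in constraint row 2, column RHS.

The RHS of constraint 2 is b_2 = 7.

7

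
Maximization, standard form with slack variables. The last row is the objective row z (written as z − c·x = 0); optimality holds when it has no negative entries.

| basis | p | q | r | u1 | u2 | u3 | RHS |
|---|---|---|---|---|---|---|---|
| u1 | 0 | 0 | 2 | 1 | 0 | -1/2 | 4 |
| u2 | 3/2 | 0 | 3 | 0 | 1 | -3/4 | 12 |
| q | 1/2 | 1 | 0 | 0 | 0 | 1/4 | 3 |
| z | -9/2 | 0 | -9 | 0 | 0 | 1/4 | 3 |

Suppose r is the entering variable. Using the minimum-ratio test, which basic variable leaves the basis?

Column r entries and ratios — u1: 4/2 = 2; u2: 12/3 = 4; q: 0 ≤ 0, skip.
Smallest ratio is 2 in the row of u1, so u1 leaves.

u1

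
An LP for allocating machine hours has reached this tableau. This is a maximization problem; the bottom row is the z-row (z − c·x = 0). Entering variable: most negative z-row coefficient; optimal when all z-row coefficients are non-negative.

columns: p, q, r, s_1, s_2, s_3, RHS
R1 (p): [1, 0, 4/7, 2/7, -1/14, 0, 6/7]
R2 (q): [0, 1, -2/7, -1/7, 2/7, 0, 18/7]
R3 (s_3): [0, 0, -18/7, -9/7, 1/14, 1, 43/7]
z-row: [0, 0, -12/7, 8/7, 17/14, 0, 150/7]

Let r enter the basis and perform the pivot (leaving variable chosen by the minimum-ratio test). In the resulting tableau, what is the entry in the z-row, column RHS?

Ratio test on column r — row 1: (6/7)/(4/7) = 3/2; row 2: entry -2/7 ≤ 0; row 3: entry -18/7 ≤ 0. Minimum is 3/2 at row 1 (p leaves); pivot element 4/7.
Divide row 1 by 4/7; eliminate column r from the other rows.
z-row update in column RHS: 150/7 − (-12/7)·(3/2) = 24.

24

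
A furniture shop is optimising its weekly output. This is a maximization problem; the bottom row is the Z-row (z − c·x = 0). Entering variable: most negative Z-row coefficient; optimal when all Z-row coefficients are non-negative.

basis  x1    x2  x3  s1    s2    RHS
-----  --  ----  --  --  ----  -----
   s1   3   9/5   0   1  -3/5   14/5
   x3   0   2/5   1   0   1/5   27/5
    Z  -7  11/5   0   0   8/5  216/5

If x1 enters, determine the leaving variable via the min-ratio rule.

Column x1 entries and ratios — s1: (14/5)/3 = 14/15; x3: 0 ≤ 0, skip.
Smallest ratio is 14/15 in the row of s1, so s1 leaves.

s1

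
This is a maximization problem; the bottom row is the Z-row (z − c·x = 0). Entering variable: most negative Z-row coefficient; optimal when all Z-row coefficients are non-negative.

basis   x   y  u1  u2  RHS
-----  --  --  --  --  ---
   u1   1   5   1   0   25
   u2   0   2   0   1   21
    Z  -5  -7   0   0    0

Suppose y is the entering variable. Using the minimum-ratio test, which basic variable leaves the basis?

Column y entries and ratios — u1: 25/5 = 5; u2: 21/2 = 21/2.
Smallest ratio is 5 in the row of u1, so u1 leaves.

u1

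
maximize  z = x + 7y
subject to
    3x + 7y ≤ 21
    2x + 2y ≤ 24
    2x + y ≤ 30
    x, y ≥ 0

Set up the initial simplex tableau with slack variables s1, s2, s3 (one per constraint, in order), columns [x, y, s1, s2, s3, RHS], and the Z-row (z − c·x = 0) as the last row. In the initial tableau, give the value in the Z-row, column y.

The Z-row carries the negated objective coefficients: the y entry is -7.

-7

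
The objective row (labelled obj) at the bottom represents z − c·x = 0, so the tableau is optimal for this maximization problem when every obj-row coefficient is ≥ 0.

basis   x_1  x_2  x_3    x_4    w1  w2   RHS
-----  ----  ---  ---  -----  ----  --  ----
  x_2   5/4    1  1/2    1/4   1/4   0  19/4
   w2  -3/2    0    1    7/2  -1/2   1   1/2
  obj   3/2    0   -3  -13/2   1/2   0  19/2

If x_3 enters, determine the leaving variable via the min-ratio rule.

w2

Column x_3 entries and ratios — x_2: (19/4)/(1/2) = 19/2; w2: (1/2)/1 = 1/2.
Smallest ratio is 1/2 in the row of w2, so w2 leaves.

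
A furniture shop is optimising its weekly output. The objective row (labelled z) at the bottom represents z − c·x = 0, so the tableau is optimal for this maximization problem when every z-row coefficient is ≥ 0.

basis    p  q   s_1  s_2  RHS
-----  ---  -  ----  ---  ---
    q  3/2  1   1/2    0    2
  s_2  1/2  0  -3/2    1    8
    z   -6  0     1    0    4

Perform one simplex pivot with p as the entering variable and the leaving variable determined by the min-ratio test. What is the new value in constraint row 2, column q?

Ratio test on column p — row 1: 2/(3/2) = 4/3; row 2: 8/(1/2) = 16. Minimum is 4/3 at row 1 (q leaves); pivot element 3/2.
Divide row 1 by 3/2; eliminate column p from the other rows.
Row 2 update in column q: 0 − (1/2)·(2/3) = -1/3.

-1/3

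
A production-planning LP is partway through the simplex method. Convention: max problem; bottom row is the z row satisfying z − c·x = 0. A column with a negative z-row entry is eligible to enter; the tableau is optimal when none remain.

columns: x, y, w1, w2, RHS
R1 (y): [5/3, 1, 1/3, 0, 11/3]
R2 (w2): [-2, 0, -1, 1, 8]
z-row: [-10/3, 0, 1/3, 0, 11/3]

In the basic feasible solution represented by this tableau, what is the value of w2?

8

w2 is basic (row 2); its value is the RHS of that row, 8.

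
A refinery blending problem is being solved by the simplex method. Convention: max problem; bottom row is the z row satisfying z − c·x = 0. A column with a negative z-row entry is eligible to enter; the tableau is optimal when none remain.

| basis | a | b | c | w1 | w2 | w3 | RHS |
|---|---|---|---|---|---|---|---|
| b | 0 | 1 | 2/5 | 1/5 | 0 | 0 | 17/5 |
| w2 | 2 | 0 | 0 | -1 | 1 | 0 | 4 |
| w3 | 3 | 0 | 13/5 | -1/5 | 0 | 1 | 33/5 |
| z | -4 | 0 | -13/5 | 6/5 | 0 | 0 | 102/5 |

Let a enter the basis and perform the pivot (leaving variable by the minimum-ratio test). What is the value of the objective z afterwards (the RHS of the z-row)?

142/5

Ratio test on column a — row 1: entry 0 ≤ 0; row 2: 4/2 = 2; row 3: (33/5)/3 = 11/5. Minimum is 2 at row 2 (w2 leaves); pivot element 2.
Pivot on row 2; the z-row RHS becomes 102/5 − (-4)·2 = 142/5.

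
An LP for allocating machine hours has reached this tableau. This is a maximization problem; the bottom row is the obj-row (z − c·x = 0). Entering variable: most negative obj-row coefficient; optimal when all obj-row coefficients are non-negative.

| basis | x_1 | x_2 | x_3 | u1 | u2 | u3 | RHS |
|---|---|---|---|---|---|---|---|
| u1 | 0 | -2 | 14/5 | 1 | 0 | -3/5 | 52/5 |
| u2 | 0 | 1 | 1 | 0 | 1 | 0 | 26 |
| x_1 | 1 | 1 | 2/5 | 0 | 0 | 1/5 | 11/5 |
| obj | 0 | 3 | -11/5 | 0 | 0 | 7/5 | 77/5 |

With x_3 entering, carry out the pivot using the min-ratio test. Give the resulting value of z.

165/7

Ratio test on column x_3 — row 1: (52/5)/(14/5) = 26/7; row 2: 26/1 = 26; row 3: (11/5)/(2/5) = 11/2. Minimum is 26/7 at row 1 (u1 leaves); pivot element 14/5.
Pivot on row 1; the obj-row RHS becomes 77/5 − (-11/5)·(26/7) = 165/7.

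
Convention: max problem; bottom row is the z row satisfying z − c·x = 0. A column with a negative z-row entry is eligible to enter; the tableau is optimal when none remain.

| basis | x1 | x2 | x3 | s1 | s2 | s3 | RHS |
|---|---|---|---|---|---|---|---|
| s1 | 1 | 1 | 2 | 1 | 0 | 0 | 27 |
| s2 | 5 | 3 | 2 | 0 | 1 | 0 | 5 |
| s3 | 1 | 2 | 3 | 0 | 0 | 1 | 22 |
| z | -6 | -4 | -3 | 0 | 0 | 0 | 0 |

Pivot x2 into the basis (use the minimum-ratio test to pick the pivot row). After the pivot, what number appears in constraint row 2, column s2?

1/3

Ratio test on column x2 — row 1: 27/1 = 27; row 2: 5/3 = 5/3; row 3: 22/2 = 11. Minimum is 5/3 at row 2 (s2 leaves); pivot element 3.
Divide row 2 by 3; eliminate column x2 from the other rows.
In the new row 2, the s2 entry is the old entry divided by the pivot: 1/3 = 1/3.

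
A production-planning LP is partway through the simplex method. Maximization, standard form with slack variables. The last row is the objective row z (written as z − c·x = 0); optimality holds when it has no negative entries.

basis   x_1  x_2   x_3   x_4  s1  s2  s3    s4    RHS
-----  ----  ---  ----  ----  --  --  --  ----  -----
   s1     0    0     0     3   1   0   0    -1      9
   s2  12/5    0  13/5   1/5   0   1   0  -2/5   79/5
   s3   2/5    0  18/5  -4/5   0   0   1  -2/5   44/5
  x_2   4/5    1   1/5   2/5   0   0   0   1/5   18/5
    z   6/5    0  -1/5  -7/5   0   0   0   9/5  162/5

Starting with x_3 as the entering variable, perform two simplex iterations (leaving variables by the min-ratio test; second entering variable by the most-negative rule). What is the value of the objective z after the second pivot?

Ratio test on column x_3 — row 1: entry 0 ≤ 0; row 2: (79/5)/(13/5) = 79/13; row 3: (44/5)/(18/5) = 22/9; row 4: (18/5)/(1/5) = 18. Minimum is 22/9 at row 3 (s3 leaves); pivot element 18/5.
Pivot on row 3; the z-row RHS becomes 162/5 − (-1/5)·(22/9) = 296/9.
Next entering variable (most negative z-row entry -13/9): x_4.
Ratio test on column x_4 — row 1: 9/3 = 3; row 2: (85/9)/(7/9) = 85/7; row 3: entry -2/9 ≤ 0; row 4: (28/9)/(4/9) = 7. Minimum is 3 at row 1 (s1 leaves); pivot element 3.
After the second pivot the z-row RHS is 296/9 − (-13/9)·3 = 335/9.

335/9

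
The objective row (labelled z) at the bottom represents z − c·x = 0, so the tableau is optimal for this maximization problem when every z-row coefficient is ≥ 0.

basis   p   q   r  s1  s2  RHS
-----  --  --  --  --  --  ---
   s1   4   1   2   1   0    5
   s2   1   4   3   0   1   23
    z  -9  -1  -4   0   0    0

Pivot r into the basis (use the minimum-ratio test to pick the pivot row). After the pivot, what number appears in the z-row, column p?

Ratio test on column r — row 1: 5/2 = 5/2; row 2: 23/3 = 23/3. Minimum is 5/2 at row 1 (s1 leaves); pivot element 2.
Divide row 1 by 2; eliminate column r from the other rows.
z-row update in column p: -9 − (-4)·2 = -1.

-1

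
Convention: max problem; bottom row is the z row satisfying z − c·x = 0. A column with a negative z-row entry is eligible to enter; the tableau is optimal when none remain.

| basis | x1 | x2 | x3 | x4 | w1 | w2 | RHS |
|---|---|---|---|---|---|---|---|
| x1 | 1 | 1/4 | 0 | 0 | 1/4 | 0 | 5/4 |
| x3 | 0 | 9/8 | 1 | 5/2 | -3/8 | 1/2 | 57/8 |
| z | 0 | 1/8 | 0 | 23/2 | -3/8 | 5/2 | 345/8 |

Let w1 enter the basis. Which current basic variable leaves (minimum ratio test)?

x1

Column w1 entries and ratios — x1: (5/4)/(1/4) = 5; x3: -3/8 ≤ 0, skip.
Smallest ratio is 5 in the row of x1, so x1 leaves.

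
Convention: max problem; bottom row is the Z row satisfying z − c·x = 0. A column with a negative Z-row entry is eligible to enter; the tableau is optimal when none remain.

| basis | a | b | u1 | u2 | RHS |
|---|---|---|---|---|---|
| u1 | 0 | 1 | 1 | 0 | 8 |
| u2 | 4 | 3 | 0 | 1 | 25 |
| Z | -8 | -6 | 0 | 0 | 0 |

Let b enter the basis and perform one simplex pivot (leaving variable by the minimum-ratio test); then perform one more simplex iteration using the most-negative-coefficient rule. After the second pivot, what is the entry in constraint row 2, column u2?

1/4

Ratio test on column b — row 1: 8/1 = 8; row 2: 25/3 = 25/3. Minimum is 8 at row 1 (u1 leaves); pivot element 1.
Divide row 1 by 1; eliminate column b from the other rows.
Second iteration: most negative Z-row entry is -8 in column a, so a enters.
Ratio test on column a — row 1: entry 0 ≤ 0; row 2: 1/4 = 1/4. Minimum is 1/4 at row 2 (u2 leaves); pivot element 4.
Divide row 2 by 4; eliminate column a from the other rows.
After both pivots, the entry at constraint row 2, column u2 is 1/4.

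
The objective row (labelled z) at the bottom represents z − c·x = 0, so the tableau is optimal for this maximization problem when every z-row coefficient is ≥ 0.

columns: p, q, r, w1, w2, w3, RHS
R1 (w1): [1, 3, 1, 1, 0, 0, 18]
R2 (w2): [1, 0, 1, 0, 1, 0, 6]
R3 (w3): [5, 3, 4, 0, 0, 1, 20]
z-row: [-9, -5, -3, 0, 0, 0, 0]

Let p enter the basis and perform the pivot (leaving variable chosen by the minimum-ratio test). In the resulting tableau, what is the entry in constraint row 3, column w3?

Ratio test on column p — row 1: 18/1 = 18; row 2: 6/1 = 6; row 3: 20/5 = 4. Minimum is 4 at row 3 (w3 leaves); pivot element 5.
Divide row 3 by 5; eliminate column p from the other rows.
In the new row 3, the w3 entry is the old entry divided by the pivot: 1/5 = 1/5.

1/5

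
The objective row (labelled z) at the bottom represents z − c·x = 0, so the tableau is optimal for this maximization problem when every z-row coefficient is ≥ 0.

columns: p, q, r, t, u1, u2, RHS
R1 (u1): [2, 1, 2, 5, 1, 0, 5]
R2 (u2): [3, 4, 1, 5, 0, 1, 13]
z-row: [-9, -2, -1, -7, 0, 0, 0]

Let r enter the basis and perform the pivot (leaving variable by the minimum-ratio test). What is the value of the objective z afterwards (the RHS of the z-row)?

5/2

Ratio test on column r — row 1: 5/2 = 5/2; row 2: 13/1 = 13. Minimum is 5/2 at row 1 (u1 leaves); pivot element 2.
Pivot on row 1; the z-row RHS becomes 0 − (-1)·(5/2) = 5/2.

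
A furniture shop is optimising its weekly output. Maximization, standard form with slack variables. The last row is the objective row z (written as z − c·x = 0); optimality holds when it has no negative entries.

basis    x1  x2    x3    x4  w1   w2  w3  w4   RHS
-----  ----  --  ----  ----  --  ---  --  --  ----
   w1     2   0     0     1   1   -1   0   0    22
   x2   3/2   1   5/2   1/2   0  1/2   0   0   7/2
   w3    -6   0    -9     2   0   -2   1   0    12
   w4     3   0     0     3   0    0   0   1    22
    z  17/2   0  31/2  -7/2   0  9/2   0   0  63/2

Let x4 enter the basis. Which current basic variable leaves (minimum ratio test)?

w3

Column x4 entries and ratios — w1: 22/1 = 22; x2: (7/2)/(1/2) = 7; w3: 12/2 = 6; w4: 22/3 = 22/3.
Smallest ratio is 6 in the row of w3, so w3 leaves.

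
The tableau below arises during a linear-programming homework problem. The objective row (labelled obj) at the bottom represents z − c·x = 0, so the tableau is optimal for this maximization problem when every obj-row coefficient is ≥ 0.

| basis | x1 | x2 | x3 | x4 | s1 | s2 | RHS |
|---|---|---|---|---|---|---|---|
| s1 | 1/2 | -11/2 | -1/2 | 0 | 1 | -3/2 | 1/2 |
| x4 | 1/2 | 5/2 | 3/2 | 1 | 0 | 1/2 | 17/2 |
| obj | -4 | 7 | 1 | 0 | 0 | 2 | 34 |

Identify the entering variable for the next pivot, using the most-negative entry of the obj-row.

x1

Negative obj-row entries: x1: -4.
The most negative is -4 in column x1, so x1 enters.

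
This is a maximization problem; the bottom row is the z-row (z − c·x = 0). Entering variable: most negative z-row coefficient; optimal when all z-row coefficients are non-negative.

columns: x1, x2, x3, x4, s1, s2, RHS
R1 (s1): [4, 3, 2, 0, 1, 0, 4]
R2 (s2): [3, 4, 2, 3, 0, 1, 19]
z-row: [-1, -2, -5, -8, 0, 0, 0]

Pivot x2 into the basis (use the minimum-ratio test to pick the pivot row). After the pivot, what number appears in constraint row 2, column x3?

Ratio test on column x2 — row 1: 4/3 = 4/3; row 2: 19/4 = 19/4. Minimum is 4/3 at row 1 (s1 leaves); pivot element 3.
Divide row 1 by 3; eliminate column x2 from the other rows.
Row 2 update in column x3: 2 − 4·(2/3) = -2/3.

-2/3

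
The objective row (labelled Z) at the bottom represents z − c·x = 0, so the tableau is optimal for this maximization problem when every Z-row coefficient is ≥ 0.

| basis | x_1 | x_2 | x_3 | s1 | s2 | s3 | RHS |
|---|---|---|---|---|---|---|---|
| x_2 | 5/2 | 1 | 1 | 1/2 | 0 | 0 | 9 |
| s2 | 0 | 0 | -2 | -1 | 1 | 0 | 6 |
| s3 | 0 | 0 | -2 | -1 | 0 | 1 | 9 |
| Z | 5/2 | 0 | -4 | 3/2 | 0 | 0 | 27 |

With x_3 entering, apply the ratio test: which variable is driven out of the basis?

Column x_3 entries and ratios — x_2: 9/1 = 9; s2: -2 ≤ 0, skip; s3: -2 ≤ 0, skip.
Smallest ratio is 9 in the row of x_2, so x_2 leaves.

x_2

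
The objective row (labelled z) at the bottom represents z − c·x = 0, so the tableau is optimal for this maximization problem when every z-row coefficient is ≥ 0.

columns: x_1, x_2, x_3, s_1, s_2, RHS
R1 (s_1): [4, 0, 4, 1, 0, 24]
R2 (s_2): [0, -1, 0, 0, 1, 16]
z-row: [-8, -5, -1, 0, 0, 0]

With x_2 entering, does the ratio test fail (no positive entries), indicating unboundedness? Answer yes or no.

yes

Every constraint-row entry in column x_2 is ≤ 0, so increasing x_2 is unbounded.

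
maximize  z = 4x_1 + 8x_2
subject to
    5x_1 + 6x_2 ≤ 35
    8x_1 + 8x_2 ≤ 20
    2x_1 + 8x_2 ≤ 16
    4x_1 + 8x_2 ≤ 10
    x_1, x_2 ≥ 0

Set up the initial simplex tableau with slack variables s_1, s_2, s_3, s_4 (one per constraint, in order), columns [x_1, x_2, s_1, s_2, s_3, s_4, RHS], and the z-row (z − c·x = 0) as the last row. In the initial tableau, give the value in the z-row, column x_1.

The z-row carries the negated objective coefficients: the x_1 entry is -4.

-4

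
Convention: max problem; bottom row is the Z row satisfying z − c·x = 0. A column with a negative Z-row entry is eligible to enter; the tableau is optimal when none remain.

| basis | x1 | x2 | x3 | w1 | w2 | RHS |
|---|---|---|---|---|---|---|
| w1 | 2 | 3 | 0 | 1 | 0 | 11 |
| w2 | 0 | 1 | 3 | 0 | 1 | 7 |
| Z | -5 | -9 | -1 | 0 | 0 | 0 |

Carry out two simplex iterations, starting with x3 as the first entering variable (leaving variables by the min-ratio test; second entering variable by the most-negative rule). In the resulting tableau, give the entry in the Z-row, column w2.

1/3

Ratio test on column x3 — row 1: entry 0 ≤ 0; row 2: 7/3 = 7/3. Minimum is 7/3 at row 2 (w2 leaves); pivot element 3.
Divide row 2 by 3; eliminate column x3 from the other rows.
Second iteration: most negative Z-row entry is -26/3 in column x2, so x2 enters.
Ratio test on column x2 — row 1: 11/3 = 11/3; row 2: (7/3)/(1/3) = 7. Minimum is 11/3 at row 1 (w1 leaves); pivot element 3.
Divide row 1 by 3; eliminate column x2 from the other rows.
After both pivots, the entry at the Z-row, column w2 is 1/3.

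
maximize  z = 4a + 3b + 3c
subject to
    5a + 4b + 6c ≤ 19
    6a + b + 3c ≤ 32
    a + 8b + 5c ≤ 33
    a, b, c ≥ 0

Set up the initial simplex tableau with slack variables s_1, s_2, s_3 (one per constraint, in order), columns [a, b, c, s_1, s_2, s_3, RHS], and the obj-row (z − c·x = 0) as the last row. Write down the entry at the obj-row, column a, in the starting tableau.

The obj-row carries the negated objective coefficients: the a entry is -4.

-4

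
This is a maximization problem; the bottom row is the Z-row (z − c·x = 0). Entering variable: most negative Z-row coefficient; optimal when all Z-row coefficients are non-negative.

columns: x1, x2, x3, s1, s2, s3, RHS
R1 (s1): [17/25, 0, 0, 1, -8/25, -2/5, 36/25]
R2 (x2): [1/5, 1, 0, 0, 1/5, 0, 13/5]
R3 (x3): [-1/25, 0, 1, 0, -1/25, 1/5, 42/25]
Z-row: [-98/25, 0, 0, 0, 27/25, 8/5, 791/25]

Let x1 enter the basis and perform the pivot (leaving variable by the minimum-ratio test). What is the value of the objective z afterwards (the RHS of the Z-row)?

679/17

Ratio test on column x1 — row 1: (36/25)/(17/25) = 36/17; row 2: (13/5)/(1/5) = 13; row 3: entry -1/25 ≤ 0. Minimum is 36/17 at row 1 (s1 leaves); pivot element 17/25.
Pivot on row 1; the Z-row RHS becomes 791/25 − (-98/25)·(36/17) = 679/17.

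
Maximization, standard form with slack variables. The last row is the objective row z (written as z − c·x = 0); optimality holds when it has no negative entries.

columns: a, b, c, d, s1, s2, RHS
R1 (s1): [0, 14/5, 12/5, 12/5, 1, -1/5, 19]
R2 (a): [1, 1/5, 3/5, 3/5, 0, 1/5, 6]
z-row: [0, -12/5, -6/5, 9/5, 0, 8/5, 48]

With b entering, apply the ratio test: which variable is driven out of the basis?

Column b entries and ratios — s1: 19/(14/5) = 95/14; a: 6/(1/5) = 30.
Smallest ratio is 95/14 in the row of s1, so s1 leaves.

s1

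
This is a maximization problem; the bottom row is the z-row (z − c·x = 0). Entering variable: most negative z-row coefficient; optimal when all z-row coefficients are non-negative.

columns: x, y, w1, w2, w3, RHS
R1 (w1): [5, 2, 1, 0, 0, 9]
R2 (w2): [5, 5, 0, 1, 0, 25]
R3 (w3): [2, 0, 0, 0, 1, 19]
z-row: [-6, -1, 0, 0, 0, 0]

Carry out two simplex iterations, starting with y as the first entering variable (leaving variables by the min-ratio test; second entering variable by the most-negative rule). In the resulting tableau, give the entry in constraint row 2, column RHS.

16

Ratio test on column y — row 1: 9/2 = 9/2; row 2: 25/5 = 5; row 3: entry 0 ≤ 0. Minimum is 9/2 at row 1 (w1 leaves); pivot element 2.
Divide row 1 by 2; eliminate column y from the other rows.
Second iteration: most negative z-row entry is -7/2 in column x, so x enters.
Ratio test on column x — row 1: (9/2)/(5/2) = 9/5; row 2: entry -15/2 ≤ 0; row 3: 19/2 = 19/2. Minimum is 9/5 at row 1 (y leaves); pivot element 5/2.
Divide row 1 by 5/2; eliminate column x from the other rows.
After both pivots, the entry at constraint row 2, column RHS is 16.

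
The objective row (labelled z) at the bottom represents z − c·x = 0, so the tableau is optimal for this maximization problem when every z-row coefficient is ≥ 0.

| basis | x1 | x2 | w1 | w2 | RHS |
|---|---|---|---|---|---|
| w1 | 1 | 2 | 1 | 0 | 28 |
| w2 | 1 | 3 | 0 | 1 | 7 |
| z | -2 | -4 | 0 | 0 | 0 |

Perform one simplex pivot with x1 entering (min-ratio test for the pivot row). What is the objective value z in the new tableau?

Ratio test on column x1 — row 1: 28/1 = 28; row 2: 7/1 = 7. Minimum is 7 at row 2 (w2 leaves); pivot element 1.
Pivot on row 2; the z-row RHS becomes 0 − (-2)·7 = 14.

14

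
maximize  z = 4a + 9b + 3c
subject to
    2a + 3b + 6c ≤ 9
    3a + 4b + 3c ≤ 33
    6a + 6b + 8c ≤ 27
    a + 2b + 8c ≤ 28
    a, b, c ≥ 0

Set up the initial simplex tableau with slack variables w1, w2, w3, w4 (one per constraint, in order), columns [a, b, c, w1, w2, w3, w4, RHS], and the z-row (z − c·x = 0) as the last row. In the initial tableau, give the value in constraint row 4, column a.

Constraint 4 has coefficient 1 on a.

1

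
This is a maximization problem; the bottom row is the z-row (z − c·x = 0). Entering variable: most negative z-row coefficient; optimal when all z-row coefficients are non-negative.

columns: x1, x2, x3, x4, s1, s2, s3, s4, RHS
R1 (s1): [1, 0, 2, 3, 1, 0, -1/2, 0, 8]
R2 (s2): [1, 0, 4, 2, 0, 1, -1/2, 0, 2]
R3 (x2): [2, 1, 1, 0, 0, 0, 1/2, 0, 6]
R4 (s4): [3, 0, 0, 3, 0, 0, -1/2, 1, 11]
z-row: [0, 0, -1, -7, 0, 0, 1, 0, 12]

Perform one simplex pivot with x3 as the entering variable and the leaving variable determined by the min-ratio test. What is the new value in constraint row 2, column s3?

Ratio test on column x3 — row 1: 8/2 = 4; row 2: 2/4 = 1/2; row 3: 6/1 = 6; row 4: entry 0 ≤ 0. Minimum is 1/2 at row 2 (s2 leaves); pivot element 4.
Divide row 2 by 4; eliminate column x3 from the other rows.
In the new row 2, the s3 entry is the old entry divided by the pivot: (-1/2)/4 = -1/8.

-1/8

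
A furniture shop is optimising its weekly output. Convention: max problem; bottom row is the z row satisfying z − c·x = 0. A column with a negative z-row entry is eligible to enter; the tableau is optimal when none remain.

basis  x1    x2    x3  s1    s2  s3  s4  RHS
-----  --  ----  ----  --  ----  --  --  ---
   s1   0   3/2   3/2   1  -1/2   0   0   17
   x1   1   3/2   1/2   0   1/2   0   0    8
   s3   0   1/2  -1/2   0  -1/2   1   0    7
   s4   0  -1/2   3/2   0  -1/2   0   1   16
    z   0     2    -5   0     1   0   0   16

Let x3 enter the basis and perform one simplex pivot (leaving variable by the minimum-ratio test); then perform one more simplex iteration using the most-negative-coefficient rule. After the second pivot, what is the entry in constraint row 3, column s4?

0

Ratio test on column x3 — row 1: 17/(3/2) = 34/3; row 2: 8/(1/2) = 16; row 3: entry -1/2 ≤ 0; row 4: 16/(3/2) = 32/3. Minimum is 32/3 at row 4 (s4 leaves); pivot element 3/2.
Divide row 4 by 3/2; eliminate column x3 from the other rows.
Second iteration: most negative z-row entry is -2/3 in column s2, so s2 enters.
Ratio test on column s2 — row 1: entry 0 ≤ 0; row 2: (8/3)/(2/3) = 4; row 3: entry -2/3 ≤ 0; row 4: entry -1/3 ≤ 0. Minimum is 4 at row 2 (x1 leaves); pivot element 2/3.
Divide row 2 by 2/3; eliminate column s2 from the other rows.
After both pivots, the entry at constraint row 3, column s4 is 0.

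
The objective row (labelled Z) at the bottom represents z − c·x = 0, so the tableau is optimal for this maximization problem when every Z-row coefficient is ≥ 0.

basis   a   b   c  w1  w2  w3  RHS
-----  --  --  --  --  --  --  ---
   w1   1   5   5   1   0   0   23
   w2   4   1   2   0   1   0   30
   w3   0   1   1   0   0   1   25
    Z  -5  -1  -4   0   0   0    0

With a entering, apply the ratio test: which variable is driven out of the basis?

Column a entries and ratios — w1: 23/1 = 23; w2: 30/4 = 15/2; w3: 0 ≤ 0, skip.
Smallest ratio is 15/2 in the row of w2, so w2 leaves.

w2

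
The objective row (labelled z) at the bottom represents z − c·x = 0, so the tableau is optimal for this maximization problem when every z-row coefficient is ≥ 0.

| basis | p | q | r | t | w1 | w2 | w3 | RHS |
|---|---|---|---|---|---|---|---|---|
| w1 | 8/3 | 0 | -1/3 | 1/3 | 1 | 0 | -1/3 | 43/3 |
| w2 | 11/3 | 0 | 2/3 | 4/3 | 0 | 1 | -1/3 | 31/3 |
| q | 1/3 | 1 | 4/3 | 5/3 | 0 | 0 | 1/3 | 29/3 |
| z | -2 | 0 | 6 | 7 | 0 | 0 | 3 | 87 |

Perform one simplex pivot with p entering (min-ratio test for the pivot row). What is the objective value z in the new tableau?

Ratio test on column p — row 1: (43/3)/(8/3) = 43/8; row 2: (31/3)/(11/3) = 31/11; row 3: (29/3)/(1/3) = 29. Minimum is 31/11 at row 2 (w2 leaves); pivot element 11/3.
Pivot on row 2; the z-row RHS becomes 87 − (-2)·(31/11) = 1019/11.

1019/11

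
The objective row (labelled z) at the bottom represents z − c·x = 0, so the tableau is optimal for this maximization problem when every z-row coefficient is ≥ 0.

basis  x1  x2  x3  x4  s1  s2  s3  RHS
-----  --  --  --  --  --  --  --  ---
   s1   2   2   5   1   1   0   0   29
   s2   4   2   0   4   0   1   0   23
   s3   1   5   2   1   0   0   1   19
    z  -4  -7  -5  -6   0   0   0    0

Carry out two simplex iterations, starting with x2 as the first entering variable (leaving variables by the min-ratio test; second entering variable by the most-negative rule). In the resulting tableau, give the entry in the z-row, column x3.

-29/9

Ratio test on column x2 — row 1: 29/2 = 29/2; row 2: 23/2 = 23/2; row 3: 19/5 = 19/5. Minimum is 19/5 at row 3 (s3 leaves); pivot element 5.
Divide row 3 by 5; eliminate column x2 from the other rows.
Second iteration: most negative z-row entry is -23/5 in column x4, so x4 enters.
Ratio test on column x4 — row 1: (107/5)/(3/5) = 107/3; row 2: (77/5)/(18/5) = 77/18; row 3: (19/5)/(1/5) = 19. Minimum is 77/18 at row 2 (s2 leaves); pivot element 18/5.
Divide row 2 by 18/5; eliminate column x4 from the other rows.
After both pivots, the entry at the z-row, column x3 is -29/9.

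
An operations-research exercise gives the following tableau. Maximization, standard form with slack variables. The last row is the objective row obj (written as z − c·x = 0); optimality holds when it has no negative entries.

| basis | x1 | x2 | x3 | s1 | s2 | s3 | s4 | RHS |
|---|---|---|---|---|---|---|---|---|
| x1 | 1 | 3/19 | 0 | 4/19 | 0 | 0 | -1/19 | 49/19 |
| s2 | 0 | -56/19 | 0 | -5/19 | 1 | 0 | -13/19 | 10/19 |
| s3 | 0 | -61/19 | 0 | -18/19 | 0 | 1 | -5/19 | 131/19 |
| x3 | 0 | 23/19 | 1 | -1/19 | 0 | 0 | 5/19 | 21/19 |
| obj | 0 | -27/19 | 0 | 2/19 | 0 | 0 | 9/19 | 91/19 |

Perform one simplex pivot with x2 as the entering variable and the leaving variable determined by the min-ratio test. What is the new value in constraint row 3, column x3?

Ratio test on column x2 — row 1: (49/19)/(3/19) = 49/3; row 2: entry -56/19 ≤ 0; row 3: entry -61/19 ≤ 0; row 4: (21/19)/(23/19) = 21/23. Minimum is 21/23 at row 4 (x3 leaves); pivot element 23/19.
Divide row 4 by 23/19; eliminate column x2 from the other rows.
Row 3 update in column x3: 0 − (-61/19)·(19/23) = 61/23.

61/23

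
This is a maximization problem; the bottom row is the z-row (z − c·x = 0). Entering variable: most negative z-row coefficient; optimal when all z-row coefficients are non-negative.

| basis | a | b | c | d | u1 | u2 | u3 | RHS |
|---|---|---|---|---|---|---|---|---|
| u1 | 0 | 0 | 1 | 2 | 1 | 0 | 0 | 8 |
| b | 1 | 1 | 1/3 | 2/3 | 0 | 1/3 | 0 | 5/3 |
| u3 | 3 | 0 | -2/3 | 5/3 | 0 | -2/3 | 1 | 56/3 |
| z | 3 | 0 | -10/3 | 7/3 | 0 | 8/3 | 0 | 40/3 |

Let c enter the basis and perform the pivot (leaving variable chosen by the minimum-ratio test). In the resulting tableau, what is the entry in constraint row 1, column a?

Ratio test on column c — row 1: 8/1 = 8; row 2: (5/3)/(1/3) = 5; row 3: entry -2/3 ≤ 0. Minimum is 5 at row 2 (b leaves); pivot element 1/3.
Divide row 2 by 1/3; eliminate column c from the other rows.
Row 1 update in column a: 0 − 1·3 = -3.

-3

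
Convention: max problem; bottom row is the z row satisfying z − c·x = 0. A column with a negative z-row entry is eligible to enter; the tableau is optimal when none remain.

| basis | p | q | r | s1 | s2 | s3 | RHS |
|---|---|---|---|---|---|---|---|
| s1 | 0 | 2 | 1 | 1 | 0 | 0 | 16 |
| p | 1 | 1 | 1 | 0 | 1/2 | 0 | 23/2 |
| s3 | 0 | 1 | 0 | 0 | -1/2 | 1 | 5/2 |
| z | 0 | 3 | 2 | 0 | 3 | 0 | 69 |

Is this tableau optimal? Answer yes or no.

Every z-row coefficient is ≥ 0, so the tableau is optimal.

yes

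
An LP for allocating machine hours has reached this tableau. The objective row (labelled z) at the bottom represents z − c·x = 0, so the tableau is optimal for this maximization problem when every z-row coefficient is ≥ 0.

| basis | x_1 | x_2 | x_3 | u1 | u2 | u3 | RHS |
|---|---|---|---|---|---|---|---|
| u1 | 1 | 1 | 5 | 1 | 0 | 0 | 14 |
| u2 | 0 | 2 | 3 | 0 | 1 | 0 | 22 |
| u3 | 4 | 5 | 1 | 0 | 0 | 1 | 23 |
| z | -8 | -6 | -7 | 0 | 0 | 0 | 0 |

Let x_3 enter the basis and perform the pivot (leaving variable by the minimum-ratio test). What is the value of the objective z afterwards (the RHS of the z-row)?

98/5

Ratio test on column x_3 — row 1: 14/5 = 14/5; row 2: 22/3 = 22/3; row 3: 23/1 = 23. Minimum is 14/5 at row 1 (u1 leaves); pivot element 5.
Pivot on row 1; the z-row RHS becomes 0 − (-7)·(14/5) = 98/5.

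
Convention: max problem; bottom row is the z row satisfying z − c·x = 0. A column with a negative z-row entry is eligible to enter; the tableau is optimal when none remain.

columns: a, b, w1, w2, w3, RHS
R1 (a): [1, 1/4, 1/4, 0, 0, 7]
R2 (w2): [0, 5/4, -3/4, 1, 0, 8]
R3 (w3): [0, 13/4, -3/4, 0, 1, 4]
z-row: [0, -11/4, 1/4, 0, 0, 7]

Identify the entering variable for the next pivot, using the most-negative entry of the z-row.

Negative z-row entries: b: -11/4.
The most negative is -11/4 in column b, so b enters.

b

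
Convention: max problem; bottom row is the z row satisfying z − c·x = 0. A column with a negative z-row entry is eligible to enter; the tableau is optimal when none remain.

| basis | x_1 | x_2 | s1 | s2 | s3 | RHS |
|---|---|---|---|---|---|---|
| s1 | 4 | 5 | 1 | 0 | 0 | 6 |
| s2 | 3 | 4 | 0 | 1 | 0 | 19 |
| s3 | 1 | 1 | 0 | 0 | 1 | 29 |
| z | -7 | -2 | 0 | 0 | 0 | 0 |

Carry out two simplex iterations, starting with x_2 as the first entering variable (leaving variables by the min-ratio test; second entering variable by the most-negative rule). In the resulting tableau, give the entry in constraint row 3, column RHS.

Ratio test on column x_2 — row 1: 6/5 = 6/5; row 2: 19/4 = 19/4; row 3: 29/1 = 29. Minimum is 6/5 at row 1 (s1 leaves); pivot element 5.
Divide row 1 by 5; eliminate column x_2 from the other rows.
Second iteration: most negative z-row entry is -27/5 in column x_1, so x_1 enters.
Ratio test on column x_1 — row 1: (6/5)/(4/5) = 3/2; row 2: entry -1/5 ≤ 0; row 3: (139/5)/(1/5) = 139. Minimum is 3/2 at row 1 (x_2 leaves); pivot element 4/5.
Divide row 1 by 4/5; eliminate column x_1 from the other rows.
After both pivots, the entry at constraint row 3, column RHS is 55/2.

55/2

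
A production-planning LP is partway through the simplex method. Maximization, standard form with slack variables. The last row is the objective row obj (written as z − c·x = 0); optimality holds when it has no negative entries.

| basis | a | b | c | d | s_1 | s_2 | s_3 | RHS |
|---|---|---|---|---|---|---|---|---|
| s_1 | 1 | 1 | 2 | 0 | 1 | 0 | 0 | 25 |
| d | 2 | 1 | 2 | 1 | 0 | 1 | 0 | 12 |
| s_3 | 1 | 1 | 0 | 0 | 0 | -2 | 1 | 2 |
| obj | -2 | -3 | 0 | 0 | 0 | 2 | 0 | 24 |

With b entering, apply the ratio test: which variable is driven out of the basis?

Column b entries and ratios — s_1: 25/1 = 25; d: 12/1 = 12; s_3: 2/1 = 2.
Smallest ratio is 2 in the row of s_3, so s_3 leaves.

s_3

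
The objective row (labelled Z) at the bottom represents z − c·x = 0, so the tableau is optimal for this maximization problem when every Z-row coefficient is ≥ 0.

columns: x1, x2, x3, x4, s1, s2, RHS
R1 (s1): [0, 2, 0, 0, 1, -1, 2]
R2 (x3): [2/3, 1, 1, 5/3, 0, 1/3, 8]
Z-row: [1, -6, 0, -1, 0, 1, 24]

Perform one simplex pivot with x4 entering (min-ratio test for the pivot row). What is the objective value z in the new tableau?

144/5

Ratio test on column x4 — row 1: entry 0 ≤ 0; row 2: 8/(5/3) = 24/5. Minimum is 24/5 at row 2 (x3 leaves); pivot element 5/3.
Pivot on row 2; the Z-row RHS becomes 24 − (-1)·(24/5) = 144/5.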